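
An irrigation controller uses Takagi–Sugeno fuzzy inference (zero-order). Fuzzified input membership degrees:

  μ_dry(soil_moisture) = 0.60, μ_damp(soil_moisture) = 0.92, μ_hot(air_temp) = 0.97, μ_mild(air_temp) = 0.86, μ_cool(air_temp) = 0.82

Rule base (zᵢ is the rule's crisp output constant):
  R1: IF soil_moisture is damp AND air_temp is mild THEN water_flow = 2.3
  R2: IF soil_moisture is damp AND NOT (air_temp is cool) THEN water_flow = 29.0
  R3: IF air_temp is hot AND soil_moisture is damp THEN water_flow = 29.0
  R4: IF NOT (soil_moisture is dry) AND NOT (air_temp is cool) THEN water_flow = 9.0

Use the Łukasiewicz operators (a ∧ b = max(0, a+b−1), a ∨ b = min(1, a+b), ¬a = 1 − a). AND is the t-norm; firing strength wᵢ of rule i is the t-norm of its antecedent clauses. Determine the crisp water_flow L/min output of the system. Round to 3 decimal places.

17.234

R1 (z=2.3): damp=0.92, mild=0.86; AND[max(0, a+b−1)] → w = 0.78
R2 (z=29.0): damp=0.92, ¬cool=1−0.82=0.18; AND[max(0, a+b−1)] → w = 0.10
R3 (z=29.0): hot=0.97, damp=0.92; AND[max(0, a+b−1)] → w = 0.89
R4 (z=9.0): ¬dry=1−0.60=0.40, ¬cool=1−0.82=0.18; AND[max(0, a+b−1)] → w = 0.00
Weighted average = (0.78·2.3 + 0.10·29.0 + 0.89·29.0 + 0.00·9.0) / (0.78 + 0.10 + 0.89 + 0.00)
  = 30.5040 / 1.7700 = 17.234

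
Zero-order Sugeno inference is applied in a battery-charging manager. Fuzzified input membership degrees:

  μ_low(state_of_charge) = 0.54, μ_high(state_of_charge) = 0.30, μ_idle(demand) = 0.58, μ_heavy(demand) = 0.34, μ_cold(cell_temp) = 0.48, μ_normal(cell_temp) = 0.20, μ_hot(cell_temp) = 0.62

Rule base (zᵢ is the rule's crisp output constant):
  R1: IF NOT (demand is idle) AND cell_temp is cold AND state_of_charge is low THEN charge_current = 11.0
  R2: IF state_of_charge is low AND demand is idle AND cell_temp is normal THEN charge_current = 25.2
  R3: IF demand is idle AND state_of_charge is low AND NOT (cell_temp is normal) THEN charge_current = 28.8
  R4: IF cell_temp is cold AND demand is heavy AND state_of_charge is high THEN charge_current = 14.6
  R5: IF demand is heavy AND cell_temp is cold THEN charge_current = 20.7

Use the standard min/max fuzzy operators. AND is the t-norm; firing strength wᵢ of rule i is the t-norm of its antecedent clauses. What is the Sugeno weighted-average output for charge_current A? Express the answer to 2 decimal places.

R1 (z=11.0): ¬idle=1−0.58=0.42, cold=0.48, low=0.54; AND[min(a, b)] → w = 0.42
R2 (z=25.2): low=0.54, idle=0.58, normal=0.20; AND[min(a, b)] → w = 0.20
R3 (z=28.8): idle=0.58, low=0.54, ¬normal=1−0.20=0.80; AND[min(a, b)] → w = 0.54
R4 (z=14.6): cold=0.48, heavy=0.34, high=0.30; AND[min(a, b)] → w = 0.30
R5 (z=20.7): heavy=0.34, cold=0.48; AND[min(a, b)] → w = 0.34
Weighted average = (0.42·11.0 + 0.20·25.2 + 0.54·28.8 + 0.30·14.6 + 0.34·20.7) / (0.42 + 0.20 + 0.54 + 0.30 + 0.34)
  = 36.6300 / 1.8000 = 20.35

20.35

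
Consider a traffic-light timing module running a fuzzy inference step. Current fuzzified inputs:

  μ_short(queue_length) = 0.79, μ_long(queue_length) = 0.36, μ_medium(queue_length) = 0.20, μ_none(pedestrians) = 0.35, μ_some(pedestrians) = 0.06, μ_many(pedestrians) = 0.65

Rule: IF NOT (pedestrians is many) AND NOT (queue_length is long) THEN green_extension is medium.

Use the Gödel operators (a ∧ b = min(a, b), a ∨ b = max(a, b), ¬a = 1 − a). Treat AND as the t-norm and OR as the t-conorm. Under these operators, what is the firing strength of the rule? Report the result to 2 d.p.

0.35

firing strength: ¬many=1−0.65=0.35, ¬long=1−0.36=0.64; AND[min(a, b)] → w = 0.35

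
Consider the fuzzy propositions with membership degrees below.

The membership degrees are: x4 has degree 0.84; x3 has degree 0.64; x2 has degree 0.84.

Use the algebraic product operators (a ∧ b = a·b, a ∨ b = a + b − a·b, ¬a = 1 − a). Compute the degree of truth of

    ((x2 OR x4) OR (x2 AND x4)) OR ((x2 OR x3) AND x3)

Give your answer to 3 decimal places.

0.997

x2 OR x4 = a + b − a·b on (0.8400, 0.8400) = 0.9744
x2 AND x4 = a·b on (0.8400, 0.8400) = 0.7056
(x2 OR x4) OR (x2 AND x4) = a + b − a·b on (0.9744, 0.7056) = 0.9925
x2 OR x3 = a + b − a·b on (0.8400, 0.6400) = 0.9424
(x2 OR x3) AND x3 = a·b on (0.9424, 0.6400) = 0.6031
((x2 OR x4) OR (x2 AND x4)) OR ((x2 OR x3) AND x3) = a + b − a·b on (0.9925, 0.6031) = 0.9970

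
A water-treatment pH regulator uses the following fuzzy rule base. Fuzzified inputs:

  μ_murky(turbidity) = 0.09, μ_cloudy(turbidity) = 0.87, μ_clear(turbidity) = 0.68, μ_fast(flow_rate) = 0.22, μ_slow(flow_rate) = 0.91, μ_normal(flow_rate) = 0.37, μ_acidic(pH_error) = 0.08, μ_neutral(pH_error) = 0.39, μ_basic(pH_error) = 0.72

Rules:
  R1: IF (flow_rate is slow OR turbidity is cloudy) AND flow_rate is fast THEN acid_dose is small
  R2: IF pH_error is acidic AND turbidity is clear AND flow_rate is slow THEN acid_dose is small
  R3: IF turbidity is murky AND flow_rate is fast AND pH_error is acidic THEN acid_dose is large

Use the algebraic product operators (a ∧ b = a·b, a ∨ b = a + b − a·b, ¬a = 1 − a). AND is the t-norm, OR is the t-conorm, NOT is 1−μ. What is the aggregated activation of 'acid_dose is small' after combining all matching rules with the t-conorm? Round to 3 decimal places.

R1: (slow=0.91 OR cloudy=0.87) = 0.9883; AND[a·b] with fast=0.22 → w = 0.2174
R2: acidic=0.08, clear=0.68, slow=0.91; AND[a·b] → w = 0.0495
R3: murky=0.09, fast=0.22, acidic=0.08; AND[a·b] → w = 0.0016
Rules with consequent 'small': {R1, R2} → strengths 0.2174, 0.0495
Aggregate via t-conorm [a + b − a·b]: 0.2562

0.256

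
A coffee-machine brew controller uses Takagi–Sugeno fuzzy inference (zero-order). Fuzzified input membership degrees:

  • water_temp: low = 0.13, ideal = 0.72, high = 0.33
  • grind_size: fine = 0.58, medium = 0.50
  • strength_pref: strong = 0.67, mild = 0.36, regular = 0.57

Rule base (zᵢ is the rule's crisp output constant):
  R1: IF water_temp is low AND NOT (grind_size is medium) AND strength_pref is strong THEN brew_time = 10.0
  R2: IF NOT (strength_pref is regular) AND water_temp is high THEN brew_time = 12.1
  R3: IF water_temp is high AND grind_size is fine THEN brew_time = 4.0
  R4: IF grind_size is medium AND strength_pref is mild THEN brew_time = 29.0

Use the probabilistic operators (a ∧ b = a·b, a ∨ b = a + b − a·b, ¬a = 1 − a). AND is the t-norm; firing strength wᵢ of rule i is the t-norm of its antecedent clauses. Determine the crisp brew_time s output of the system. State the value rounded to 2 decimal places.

14.61

R1 (z=10.0): low=0.13, ¬medium=1−0.50=0.50, strong=0.67; AND[a·b] → w = 0.0436
R2 (z=12.1): ¬regular=1−0.57=0.43, high=0.33; AND[a·b] → w = 0.1419
R3 (z=4.0): high=0.33, fine=0.58; AND[a·b] → w = 0.1914
R4 (z=29.0): medium=0.50, mild=0.36; AND[a·b] → w = 0.1800
Weighted average = (0.0436·10.0 + 0.1419·12.1 + 0.1914·4.0 + 0.1800·29.0) / (0.0436 + 0.1419 + 0.1914 + 0.1800)
  = 8.1381 / 0.5569 = 14.61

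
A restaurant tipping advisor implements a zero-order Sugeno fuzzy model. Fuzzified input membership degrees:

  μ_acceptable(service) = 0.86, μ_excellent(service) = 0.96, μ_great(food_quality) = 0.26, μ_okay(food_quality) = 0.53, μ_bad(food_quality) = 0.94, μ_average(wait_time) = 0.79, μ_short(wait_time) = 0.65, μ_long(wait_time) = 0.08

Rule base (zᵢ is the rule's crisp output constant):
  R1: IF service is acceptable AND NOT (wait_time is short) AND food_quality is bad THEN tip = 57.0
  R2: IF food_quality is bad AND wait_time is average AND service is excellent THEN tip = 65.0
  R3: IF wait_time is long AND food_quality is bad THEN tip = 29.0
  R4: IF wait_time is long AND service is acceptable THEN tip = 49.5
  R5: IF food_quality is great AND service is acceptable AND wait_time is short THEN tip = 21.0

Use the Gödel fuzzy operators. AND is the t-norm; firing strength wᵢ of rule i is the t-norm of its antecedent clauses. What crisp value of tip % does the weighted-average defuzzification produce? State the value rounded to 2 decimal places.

R1 (z=57.0): acceptable=0.86, ¬short=1−0.65=0.35, bad=0.94; AND[min(a, b)] → w = 0.35
R2 (z=65.0): bad=0.94, average=0.79, excellent=0.96; AND[min(a, b)] → w = 0.79
R3 (z=29.0): long=0.08, bad=0.94; AND[min(a, b)] → w = 0.08
R4 (z=49.5): long=0.08, acceptable=0.86; AND[min(a, b)] → w = 0.08
R5 (z=21.0): great=0.26, acceptable=0.86, short=0.65; AND[min(a, b)] → w = 0.26
Weighted average = (0.35·57.0 + 0.79·65.0 + 0.08·29.0 + 0.08·49.5 + 0.26·21.0) / (0.35 + 0.79 + 0.08 + 0.08 + 0.26)
  = 83.0400 / 1.5600 = 53.23

53.23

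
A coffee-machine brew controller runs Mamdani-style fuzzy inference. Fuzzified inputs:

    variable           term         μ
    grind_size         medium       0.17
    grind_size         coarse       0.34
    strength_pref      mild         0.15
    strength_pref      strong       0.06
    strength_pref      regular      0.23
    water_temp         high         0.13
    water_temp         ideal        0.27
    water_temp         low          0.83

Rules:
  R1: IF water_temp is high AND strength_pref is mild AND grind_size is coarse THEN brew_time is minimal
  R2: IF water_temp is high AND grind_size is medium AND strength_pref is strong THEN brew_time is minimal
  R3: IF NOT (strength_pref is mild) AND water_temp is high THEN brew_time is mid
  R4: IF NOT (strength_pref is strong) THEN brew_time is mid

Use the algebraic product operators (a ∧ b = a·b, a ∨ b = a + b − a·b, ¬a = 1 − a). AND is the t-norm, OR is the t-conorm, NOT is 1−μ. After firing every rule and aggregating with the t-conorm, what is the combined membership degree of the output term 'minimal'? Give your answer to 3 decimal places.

0.008

R1: high=0.13, mild=0.15, coarse=0.34; AND[a·b] → w = 0.0066
R2: high=0.13, medium=0.17, strong=0.06; AND[a·b] → w = 0.0013
R3: ¬mild=1−0.15=0.85, high=0.13; AND[a·b] → w = 0.1105
R4: ¬strong=1−0.06=0.94 → w = 0.9400
Rules with consequent 'minimal': {R1, R2} → strengths 0.0066, 0.0013
Aggregate via t-conorm [a + b − a·b]: 0.0079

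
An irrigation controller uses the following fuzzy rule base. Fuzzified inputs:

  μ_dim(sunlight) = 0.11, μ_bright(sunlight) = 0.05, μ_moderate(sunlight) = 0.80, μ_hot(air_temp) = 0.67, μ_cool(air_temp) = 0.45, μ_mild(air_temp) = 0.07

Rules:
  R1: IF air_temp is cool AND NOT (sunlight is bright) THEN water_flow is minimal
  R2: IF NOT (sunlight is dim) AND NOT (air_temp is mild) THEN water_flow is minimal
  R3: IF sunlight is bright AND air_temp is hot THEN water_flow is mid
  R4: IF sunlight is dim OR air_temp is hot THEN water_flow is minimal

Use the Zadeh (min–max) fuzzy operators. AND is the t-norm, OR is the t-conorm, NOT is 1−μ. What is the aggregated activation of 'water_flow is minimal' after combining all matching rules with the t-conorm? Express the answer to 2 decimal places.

0.89

R1: cool=0.45, ¬bright=1−0.05=0.95; AND[min(a, b)] → w = 0.45
R2: ¬dim=1−0.11=0.89, ¬mild=1−0.07=0.93; AND[min(a, b)] → w = 0.89
R3: bright=0.05, hot=0.67; AND[min(a, b)] → w = 0.05
R4: dim=0.11, hot=0.67; OR[max(a, b)] → w = 0.67
Rules with consequent 'minimal': {R1, R2, R4} → strengths 0.45, 0.89, 0.67
Aggregate via t-conorm [max(a, b)]: 0.89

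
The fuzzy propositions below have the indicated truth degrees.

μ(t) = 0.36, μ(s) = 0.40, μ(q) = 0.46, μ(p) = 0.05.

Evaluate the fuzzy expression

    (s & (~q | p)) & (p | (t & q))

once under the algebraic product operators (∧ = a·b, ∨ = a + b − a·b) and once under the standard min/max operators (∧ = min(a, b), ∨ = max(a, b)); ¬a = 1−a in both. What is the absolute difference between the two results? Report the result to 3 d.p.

0.313

Under algebraic product:
  ~q = 1 − 0.4600 = 0.5400
  ~q | p = a + b − a·b on (0.5400, 0.0500) = 0.5630
  s & (~q | p) = a·b on (0.4000, 0.5630) = 0.2252
  t & q = a·b on (0.3600, 0.4600) = 0.1656
  p | (t & q) = a + b − a·b on (0.0500, 0.1656) = 0.2073
  (s & (~q | p)) & (p | (t & q)) = a·b on (0.2252, 0.2073) = 0.0467
  → value = 0.0467
Under standard min/max:
  ~q = 1 − 0.46 = 0.54
  ~q | p = max(a, b) on (0.54, 0.05) = 0.54
  s & (~q | p) = min(a, b) on (0.40, 0.54) = 0.40
  t & q = min(a, b) on (0.36, 0.46) = 0.36
  p | (t & q) = max(a, b) on (0.05, 0.36) = 0.36
  (s & (~q | p)) & (p | (t & q)) = min(a, b) on (0.40, 0.36) = 0.36
  → value = 0.3600
|0.0467 − 0.3600| = 0.313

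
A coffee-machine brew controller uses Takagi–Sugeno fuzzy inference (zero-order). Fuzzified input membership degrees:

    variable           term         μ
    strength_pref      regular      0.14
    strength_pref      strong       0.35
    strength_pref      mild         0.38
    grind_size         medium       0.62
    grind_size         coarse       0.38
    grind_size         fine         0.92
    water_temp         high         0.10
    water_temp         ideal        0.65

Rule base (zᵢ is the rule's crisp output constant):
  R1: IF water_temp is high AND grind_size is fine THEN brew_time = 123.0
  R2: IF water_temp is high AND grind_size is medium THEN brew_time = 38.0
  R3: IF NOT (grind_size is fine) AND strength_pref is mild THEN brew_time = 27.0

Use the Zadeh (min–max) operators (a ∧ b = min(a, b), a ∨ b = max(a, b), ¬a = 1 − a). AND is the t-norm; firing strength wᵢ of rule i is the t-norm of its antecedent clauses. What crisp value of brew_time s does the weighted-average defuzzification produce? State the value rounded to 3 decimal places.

65.214

R1 (z=123.0): high=0.10, fine=0.92; AND[min(a, b)] → w = 0.10
R2 (z=38.0): high=0.10, medium=0.62; AND[min(a, b)] → w = 0.10
R3 (z=27.0): ¬fine=1−0.92=0.08, mild=0.38; AND[min(a, b)] → w = 0.08
Weighted average = (0.10·123.0 + 0.10·38.0 + 0.08·27.0) / (0.10 + 0.10 + 0.08)
  = 18.2600 / 0.2800 = 65.214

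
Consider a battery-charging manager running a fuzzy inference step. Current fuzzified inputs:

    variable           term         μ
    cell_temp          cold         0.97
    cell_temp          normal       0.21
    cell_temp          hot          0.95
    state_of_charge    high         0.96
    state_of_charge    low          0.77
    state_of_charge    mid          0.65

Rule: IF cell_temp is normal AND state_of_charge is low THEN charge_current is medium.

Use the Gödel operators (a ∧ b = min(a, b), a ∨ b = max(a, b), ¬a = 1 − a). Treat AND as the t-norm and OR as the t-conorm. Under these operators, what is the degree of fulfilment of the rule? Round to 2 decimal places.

firing strength: normal=0.21, low=0.77; AND[min(a, b)] → w = 0.21

0.21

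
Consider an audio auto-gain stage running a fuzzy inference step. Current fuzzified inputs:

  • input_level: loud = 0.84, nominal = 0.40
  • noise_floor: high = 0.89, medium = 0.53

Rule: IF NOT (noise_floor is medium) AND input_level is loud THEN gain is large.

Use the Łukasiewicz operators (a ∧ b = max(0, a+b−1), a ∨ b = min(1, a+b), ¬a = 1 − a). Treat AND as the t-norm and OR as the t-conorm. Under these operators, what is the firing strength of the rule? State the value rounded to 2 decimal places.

0.31

firing strength: ¬medium=1−0.53=0.47, loud=0.84; AND[max(0, a+b−1)] → w = 0.31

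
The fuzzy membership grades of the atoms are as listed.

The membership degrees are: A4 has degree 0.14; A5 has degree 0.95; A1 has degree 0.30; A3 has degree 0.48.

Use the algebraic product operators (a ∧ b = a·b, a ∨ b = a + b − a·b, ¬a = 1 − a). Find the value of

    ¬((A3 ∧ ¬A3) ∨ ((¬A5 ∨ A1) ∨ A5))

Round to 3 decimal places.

0.025

¬A3 = 1 − 0.4800 = 0.5200
A3 ∧ ¬A3 = a·b on (0.4800, 0.5200) = 0.2496
¬A5 = 1 − 0.9500 = 0.0500
¬A5 ∨ A1 = a + b − a·b on (0.0500, 0.3000) = 0.3350
(¬A5 ∨ A1) ∨ A5 = a + b − a·b on (0.3350, 0.9500) = 0.9667
(A3 ∧ ¬A3) ∨ ((¬A5 ∨ A1) ∨ A5) = a + b − a·b on (0.2496, 0.9667) = 0.9750
¬((A3 ∧ ¬A3) ∨ ((¬A5 ∨ A1) ∨ A5)) = 1 − 0.9750 = 0.0250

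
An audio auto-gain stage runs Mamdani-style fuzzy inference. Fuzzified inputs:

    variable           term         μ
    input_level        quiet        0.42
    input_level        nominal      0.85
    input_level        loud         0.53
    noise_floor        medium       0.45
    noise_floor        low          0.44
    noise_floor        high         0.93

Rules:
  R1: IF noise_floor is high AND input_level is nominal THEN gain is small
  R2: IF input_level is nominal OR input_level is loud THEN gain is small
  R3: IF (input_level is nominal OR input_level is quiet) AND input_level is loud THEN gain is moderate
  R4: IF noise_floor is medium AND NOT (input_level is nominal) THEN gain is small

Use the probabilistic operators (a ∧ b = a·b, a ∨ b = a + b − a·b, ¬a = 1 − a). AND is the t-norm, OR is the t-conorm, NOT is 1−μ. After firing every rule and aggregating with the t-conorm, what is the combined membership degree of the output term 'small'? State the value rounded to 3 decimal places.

R1: high=0.93, nominal=0.85; AND[a·b] → w = 0.7905
R2: nominal=0.85, loud=0.53; OR[a + b − a·b] → w = 0.9295
R3: (nominal=0.85 OR quiet=0.42) = 0.9130; AND[a·b] with loud=0.53 → w = 0.4839
R4: medium=0.45, ¬nominal=1−0.85=0.15; AND[a·b] → w = 0.0675
Rules with consequent 'small': {R1, R2, R4} → strengths 0.7905, 0.9295, 0.0675
Aggregate via t-conorm [a + b − a·b]: 0.9862

0.986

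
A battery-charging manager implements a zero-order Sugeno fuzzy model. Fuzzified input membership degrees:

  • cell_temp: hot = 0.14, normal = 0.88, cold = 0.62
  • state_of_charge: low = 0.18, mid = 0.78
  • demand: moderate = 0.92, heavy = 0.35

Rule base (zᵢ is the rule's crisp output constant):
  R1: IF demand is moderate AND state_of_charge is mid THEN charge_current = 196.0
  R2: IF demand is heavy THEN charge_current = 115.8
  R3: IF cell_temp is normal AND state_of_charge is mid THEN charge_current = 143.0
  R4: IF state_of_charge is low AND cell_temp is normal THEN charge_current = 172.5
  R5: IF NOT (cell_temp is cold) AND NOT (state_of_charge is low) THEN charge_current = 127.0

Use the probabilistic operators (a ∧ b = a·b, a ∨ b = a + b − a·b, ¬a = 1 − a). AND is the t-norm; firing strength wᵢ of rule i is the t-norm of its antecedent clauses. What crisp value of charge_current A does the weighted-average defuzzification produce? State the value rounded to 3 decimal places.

R1 (z=196.0): moderate=0.92, mid=0.78; AND[a·b] → w = 0.7176
R2 (z=115.8): heavy=0.35 → w = 0.3500
R3 (z=143.0): normal=0.88, mid=0.78; AND[a·b] → w = 0.6864
R4 (z=172.5): low=0.18, normal=0.88; AND[a·b] → w = 0.1584
R5 (z=127.0): ¬cold=1−0.62=0.38, ¬low=1−0.18=0.82; AND[a·b] → w = 0.3116
Weighted average = (0.7176·196.0 + 0.3500·115.8 + 0.6864·143.0 + 0.1584·172.5 + 0.3116·127.0) / (0.7176 + 0.3500 + 0.6864 + 0.1584 + 0.3116)
  = 346.2320 / 2.2240 = 155.680

155.680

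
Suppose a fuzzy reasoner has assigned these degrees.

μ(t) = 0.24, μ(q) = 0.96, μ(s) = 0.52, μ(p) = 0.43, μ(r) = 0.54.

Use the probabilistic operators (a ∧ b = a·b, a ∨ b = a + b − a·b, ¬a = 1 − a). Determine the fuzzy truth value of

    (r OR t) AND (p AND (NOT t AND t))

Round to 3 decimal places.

0.051

r OR t = a + b − a·b on (0.5400, 0.2400) = 0.6504
NOT t = 1 − 0.2400 = 0.7600
NOT t AND t = a·b on (0.7600, 0.2400) = 0.1824
p AND (NOT t AND t) = a·b on (0.4300, 0.1824) = 0.0784
(r OR t) AND (p AND (NOT t AND t)) = a·b on (0.6504, 0.0784) = 0.0510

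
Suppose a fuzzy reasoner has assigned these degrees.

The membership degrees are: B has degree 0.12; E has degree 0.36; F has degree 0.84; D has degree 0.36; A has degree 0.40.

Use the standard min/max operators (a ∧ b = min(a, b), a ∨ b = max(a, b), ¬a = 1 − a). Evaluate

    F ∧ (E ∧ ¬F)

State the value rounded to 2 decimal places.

0.16

¬F = 1 − 0.84 = 0.16
E ∧ ¬F = min(a, b) on (0.36, 0.16) = 0.16
F ∧ (E ∧ ¬F) = min(a, b) on (0.84, 0.16) = 0.16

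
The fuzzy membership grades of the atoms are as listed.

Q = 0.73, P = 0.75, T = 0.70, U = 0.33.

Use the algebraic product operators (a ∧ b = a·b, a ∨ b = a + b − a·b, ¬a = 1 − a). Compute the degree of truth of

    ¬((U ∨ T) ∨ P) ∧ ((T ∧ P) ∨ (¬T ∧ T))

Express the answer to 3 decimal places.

U ∨ T = a + b − a·b on (0.3300, 0.7000) = 0.7990
(U ∨ T) ∨ P = a + b − a·b on (0.7990, 0.7500) = 0.9497
¬((U ∨ T) ∨ P) = 1 − 0.9497 = 0.0503
T ∧ P = a·b on (0.7000, 0.7500) = 0.5250
¬T = 1 − 0.7000 = 0.3000
¬T ∧ T = a·b on (0.3000, 0.7000) = 0.2100
(T ∧ P) ∨ (¬T ∧ T) = a + b − a·b on (0.5250, 0.2100) = 0.6247
¬((U ∨ T) ∨ P) ∧ ((T ∧ P) ∨ (¬T ∧ T)) = a·b on (0.0503, 0.6247) = 0.0314

0.031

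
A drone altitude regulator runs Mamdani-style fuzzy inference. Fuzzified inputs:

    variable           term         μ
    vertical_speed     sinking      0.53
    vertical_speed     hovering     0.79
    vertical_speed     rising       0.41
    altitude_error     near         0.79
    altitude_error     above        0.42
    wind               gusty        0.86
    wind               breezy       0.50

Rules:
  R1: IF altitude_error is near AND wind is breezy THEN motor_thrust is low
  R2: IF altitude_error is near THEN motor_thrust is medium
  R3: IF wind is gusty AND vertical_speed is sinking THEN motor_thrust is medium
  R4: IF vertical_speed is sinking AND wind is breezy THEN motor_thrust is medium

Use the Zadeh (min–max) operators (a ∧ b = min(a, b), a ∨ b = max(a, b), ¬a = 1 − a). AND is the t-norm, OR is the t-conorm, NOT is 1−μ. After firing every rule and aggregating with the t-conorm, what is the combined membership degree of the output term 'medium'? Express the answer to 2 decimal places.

R1: near=0.79, breezy=0.50; AND[min(a, b)] → w = 0.50
R2: near=0.79 → w = 0.79
R3: gusty=0.86, sinking=0.53; AND[min(a, b)] → w = 0.53
R4: sinking=0.53, breezy=0.50; AND[min(a, b)] → w = 0.50
Rules with consequent 'medium': {R2, R3, R4} → strengths 0.79, 0.53, 0.50
Aggregate via t-conorm [max(a, b)]: 0.79

0.79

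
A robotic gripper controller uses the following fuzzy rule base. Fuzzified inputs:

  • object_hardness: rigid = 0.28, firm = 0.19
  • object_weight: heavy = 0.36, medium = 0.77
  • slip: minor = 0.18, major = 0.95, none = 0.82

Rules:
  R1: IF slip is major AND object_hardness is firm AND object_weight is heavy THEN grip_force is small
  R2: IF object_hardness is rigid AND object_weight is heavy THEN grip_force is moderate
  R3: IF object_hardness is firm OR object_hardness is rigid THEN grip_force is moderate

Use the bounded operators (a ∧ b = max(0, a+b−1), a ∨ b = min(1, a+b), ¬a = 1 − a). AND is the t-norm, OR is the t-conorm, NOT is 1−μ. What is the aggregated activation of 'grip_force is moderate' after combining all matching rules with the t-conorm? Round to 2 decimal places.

R1: major=0.95, firm=0.19, heavy=0.36; AND[max(0, a+b−1)] → w = 0.00
R2: rigid=0.28, heavy=0.36; AND[max(0, a+b−1)] → w = 0.00
R3: firm=0.19, rigid=0.28; OR[min(1, a+b)] → w = 0.47
Rules with consequent 'moderate': {R2, R3} → strengths 0.00, 0.47
Aggregate via t-conorm [min(1, a+b)]: 0.47

0.47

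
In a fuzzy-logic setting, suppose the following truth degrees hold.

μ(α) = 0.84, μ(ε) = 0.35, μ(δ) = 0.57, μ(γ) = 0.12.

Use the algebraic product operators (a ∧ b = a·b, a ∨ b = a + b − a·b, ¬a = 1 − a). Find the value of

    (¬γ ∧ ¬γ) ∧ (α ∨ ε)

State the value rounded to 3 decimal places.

0.694

¬γ = 1 − 0.1200 = 0.8800
¬γ = 1 − 0.1200 = 0.8800
¬γ ∧ ¬γ = a·b on (0.8800, 0.8800) = 0.7744
α ∨ ε = a + b − a·b on (0.8400, 0.3500) = 0.8960
(¬γ ∧ ¬γ) ∧ (α ∨ ε) = a·b on (0.7744, 0.8960) = 0.6939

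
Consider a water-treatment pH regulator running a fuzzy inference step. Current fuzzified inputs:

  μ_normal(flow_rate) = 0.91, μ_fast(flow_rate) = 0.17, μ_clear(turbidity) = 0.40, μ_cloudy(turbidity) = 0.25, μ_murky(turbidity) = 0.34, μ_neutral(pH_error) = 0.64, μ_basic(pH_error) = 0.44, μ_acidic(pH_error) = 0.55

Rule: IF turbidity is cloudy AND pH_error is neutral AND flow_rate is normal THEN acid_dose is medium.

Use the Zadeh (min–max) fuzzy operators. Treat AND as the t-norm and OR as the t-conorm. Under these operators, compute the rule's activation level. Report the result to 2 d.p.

0.25

firing strength: cloudy=0.25, neutral=0.64, normal=0.91; AND[min(a, b)] → w = 0.25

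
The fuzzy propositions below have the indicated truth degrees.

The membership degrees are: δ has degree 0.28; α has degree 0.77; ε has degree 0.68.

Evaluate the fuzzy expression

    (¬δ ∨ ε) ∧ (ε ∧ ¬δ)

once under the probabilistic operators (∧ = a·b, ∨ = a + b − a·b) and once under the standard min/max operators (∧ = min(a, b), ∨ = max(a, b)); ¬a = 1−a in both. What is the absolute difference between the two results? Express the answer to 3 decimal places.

0.234

Under probabilistic:
  ¬δ = 1 − 0.2800 = 0.7200
  ¬δ ∨ ε = a + b − a·b on (0.7200, 0.6800) = 0.9104
  ¬δ = 1 − 0.2800 = 0.7200
  ε ∧ ¬δ = a·b on (0.6800, 0.7200) = 0.4896
  (¬δ ∨ ε) ∧ (ε ∧ ¬δ) = a·b on (0.9104, 0.4896) = 0.4457
  → value = 0.4457
Under standard min/max:
  ¬δ = 1 − 0.28 = 0.72
  ¬δ ∨ ε = max(a, b) on (0.72, 0.68) = 0.72
  ¬δ = 1 − 0.28 = 0.72
  ε ∧ ¬δ = min(a, b) on (0.68, 0.72) = 0.68
  (¬δ ∨ ε) ∧ (ε ∧ ¬δ) = min(a, b) on (0.72, 0.68) = 0.68
  → value = 0.6800
|0.4457 − 0.6800| = 0.234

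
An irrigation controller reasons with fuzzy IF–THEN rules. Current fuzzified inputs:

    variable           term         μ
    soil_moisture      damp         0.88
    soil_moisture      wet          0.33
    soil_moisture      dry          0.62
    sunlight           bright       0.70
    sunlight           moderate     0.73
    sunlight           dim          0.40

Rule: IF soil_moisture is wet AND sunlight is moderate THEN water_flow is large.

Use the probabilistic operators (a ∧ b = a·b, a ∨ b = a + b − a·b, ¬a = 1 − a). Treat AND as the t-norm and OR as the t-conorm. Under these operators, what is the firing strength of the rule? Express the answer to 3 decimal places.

0.241

firing strength: wet=0.33, moderate=0.73; AND[a·b] → w = 0.2409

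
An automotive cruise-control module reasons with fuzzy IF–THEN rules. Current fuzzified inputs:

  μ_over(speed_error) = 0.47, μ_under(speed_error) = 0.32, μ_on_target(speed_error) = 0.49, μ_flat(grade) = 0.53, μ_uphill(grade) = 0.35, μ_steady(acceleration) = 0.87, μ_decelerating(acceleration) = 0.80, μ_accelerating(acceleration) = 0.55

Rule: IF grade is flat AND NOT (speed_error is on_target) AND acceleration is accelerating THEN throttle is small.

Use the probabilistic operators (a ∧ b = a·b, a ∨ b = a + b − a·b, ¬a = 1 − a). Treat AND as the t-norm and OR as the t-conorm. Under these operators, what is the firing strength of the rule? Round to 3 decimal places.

0.149

firing strength: flat=0.53, ¬on_target=1−0.49=0.51, accelerating=0.55; AND[a·b] → w = 0.1487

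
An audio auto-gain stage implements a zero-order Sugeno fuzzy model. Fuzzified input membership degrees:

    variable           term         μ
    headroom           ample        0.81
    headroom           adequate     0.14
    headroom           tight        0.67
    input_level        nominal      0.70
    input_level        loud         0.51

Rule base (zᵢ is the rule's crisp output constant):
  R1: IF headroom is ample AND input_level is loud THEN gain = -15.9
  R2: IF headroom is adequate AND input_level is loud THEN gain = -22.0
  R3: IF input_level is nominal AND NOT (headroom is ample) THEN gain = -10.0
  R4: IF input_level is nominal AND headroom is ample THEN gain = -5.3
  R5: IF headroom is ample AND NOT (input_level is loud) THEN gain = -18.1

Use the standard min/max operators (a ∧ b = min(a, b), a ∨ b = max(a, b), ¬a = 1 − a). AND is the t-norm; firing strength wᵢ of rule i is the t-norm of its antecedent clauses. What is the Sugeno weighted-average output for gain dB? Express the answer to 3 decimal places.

R1 (z=-15.9): ample=0.81, loud=0.51; AND[min(a, b)] → w = 0.51
R2 (z=-22.0): adequate=0.14, loud=0.51; AND[min(a, b)] → w = 0.14
R3 (z=-10.0): nominal=0.70, ¬ample=1−0.81=0.19; AND[min(a, b)] → w = 0.19
R4 (z=-5.3): nominal=0.70, ample=0.81; AND[min(a, b)] → w = 0.70
R5 (z=-18.1): ample=0.81, ¬loud=1−0.51=0.49; AND[min(a, b)] → w = 0.49
Weighted average = (0.51·-15.9 + 0.14·-22.0 + 0.19·-10.0 + 0.70·-5.3 + 0.49·-18.1) / (0.51 + 0.14 + 0.19 + 0.70 + 0.49)
  = -25.6680 / 2.0300 = -12.644

-12.644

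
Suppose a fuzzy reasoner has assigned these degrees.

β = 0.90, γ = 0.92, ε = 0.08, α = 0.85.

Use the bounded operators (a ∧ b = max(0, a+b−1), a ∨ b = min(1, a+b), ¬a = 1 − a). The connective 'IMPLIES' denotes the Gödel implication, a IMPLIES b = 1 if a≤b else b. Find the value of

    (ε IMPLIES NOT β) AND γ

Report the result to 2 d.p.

0.92

NOT β = 1 − 0.90 = 0.10
ε IMPLIES NOT β  [Gödel: 1 if a≤b else b] with a=0.08, b=0.10 → 1.00
(ε IMPLIES NOT β) AND γ = max(0, a+b−1) on (1.00, 0.92) = 0.92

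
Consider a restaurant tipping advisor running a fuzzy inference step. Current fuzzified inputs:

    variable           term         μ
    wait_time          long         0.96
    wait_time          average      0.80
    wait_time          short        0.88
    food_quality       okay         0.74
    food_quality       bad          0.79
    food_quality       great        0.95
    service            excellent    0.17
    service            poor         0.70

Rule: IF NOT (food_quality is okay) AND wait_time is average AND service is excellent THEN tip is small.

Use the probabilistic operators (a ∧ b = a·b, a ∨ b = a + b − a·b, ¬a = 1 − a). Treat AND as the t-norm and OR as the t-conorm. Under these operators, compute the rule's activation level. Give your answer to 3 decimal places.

0.035

firing strength: ¬okay=1−0.74=0.26, average=0.80, excellent=0.17; AND[a·b] → w = 0.0354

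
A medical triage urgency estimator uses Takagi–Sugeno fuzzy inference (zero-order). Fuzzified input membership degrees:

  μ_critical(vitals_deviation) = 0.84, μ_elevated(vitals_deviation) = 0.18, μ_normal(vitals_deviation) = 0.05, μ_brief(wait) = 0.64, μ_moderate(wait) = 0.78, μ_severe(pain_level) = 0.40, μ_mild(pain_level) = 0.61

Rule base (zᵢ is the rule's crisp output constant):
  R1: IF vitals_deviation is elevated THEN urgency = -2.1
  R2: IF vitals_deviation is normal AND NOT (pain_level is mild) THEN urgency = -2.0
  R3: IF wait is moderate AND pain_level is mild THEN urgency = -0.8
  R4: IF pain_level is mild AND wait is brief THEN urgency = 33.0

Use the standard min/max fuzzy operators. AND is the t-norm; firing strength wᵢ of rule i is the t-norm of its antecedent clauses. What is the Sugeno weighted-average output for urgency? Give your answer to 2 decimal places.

13.22

R1 (z=-2.1): elevated=0.18 → w = 0.18
R2 (z=-2.0): normal=0.05, ¬mild=1−0.61=0.39; AND[min(a, b)] → w = 0.05
R3 (z=-0.8): moderate=0.78, mild=0.61; AND[min(a, b)] → w = 0.61
R4 (z=33.0): mild=0.61, brief=0.64; AND[min(a, b)] → w = 0.61
Weighted average = (0.18·-2.1 + 0.05·-2.0 + 0.61·-0.8 + 0.61·33.0) / (0.18 + 0.05 + 0.61 + 0.61)
  = 19.1640 / 1.4500 = 13.22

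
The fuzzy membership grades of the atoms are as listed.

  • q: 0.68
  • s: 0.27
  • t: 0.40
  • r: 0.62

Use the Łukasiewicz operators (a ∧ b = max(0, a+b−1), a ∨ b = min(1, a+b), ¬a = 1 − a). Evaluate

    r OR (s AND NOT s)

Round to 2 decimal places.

0.62

NOT s = 1 − 0.27 = 0.73
s AND NOT s = max(0, a+b−1) on (0.27, 0.73) = 0.00
r OR (s AND NOT s) = min(1, a+b) on (0.62, 0.00) = 0.62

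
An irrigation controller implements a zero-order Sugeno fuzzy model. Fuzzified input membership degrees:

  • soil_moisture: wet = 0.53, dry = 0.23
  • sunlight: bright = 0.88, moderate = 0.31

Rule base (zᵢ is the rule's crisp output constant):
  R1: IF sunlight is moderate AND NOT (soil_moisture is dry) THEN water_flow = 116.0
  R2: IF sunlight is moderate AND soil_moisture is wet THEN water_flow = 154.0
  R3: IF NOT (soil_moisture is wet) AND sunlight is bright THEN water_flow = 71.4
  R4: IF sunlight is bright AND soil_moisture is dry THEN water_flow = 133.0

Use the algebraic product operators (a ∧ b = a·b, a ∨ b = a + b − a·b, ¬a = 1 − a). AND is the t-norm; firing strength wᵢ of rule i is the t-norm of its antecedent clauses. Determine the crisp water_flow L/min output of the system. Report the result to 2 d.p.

107.40

R1 (z=116.0): moderate=0.31, ¬dry=1−0.23=0.77; AND[a·b] → w = 0.2387
R2 (z=154.0): moderate=0.31, wet=0.53; AND[a·b] → w = 0.1643
R3 (z=71.4): ¬wet=1−0.53=0.47, bright=0.88; AND[a·b] → w = 0.4136
R4 (z=133.0): bright=0.88, dry=0.23; AND[a·b] → w = 0.2024
Weighted average = (0.2387·116.0 + 0.1643·154.0 + 0.4136·71.4 + 0.2024·133.0) / (0.2387 + 0.1643 + 0.4136 + 0.2024)
  = 109.4416 / 1.0190 = 107.40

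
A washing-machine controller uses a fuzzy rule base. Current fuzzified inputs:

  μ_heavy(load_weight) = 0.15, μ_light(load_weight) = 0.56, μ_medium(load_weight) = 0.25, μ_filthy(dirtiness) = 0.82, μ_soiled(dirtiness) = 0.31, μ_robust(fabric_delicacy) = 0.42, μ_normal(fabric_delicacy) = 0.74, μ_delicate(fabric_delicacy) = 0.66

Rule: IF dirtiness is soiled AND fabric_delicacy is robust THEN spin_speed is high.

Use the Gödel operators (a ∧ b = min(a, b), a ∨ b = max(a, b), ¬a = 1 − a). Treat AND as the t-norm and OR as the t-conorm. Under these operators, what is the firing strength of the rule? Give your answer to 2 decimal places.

firing strength: soiled=0.31, robust=0.42; AND[min(a, b)] → w = 0.31

0.31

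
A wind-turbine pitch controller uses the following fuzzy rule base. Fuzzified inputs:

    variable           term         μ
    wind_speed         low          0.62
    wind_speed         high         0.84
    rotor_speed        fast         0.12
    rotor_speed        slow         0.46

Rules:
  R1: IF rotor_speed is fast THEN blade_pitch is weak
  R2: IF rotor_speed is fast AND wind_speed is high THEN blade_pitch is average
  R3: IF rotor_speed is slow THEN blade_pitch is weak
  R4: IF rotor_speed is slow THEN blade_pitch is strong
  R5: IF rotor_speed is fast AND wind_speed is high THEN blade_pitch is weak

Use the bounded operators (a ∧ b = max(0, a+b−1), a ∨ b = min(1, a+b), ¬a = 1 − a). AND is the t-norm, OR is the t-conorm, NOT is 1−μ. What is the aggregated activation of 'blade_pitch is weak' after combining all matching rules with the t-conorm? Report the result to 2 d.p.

0.58

R1: fast=0.12 → w = 0.12
R2: fast=0.12, high=0.84; AND[max(0, a+b−1)] → w = 0.00
R3: slow=0.46 → w = 0.46
R4: slow=0.46 → w = 0.46
R5: fast=0.12, high=0.84; AND[max(0, a+b−1)] → w = 0.00
Rules with consequent 'weak': {R1, R3, R5} → strengths 0.12, 0.46, 0.00
Aggregate via t-conorm [min(1, a+b)]: 0.58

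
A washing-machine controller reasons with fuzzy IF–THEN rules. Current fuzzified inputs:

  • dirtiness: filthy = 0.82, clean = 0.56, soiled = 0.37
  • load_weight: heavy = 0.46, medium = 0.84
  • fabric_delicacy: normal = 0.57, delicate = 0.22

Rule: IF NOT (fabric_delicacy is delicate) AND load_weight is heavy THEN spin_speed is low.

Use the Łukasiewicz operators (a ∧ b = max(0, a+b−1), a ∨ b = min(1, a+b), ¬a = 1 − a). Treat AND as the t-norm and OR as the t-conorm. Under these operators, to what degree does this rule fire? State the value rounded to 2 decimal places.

0.24

firing strength: ¬delicate=1−0.22=0.78, heavy=0.46; AND[max(0, a+b−1)] → w = 0.24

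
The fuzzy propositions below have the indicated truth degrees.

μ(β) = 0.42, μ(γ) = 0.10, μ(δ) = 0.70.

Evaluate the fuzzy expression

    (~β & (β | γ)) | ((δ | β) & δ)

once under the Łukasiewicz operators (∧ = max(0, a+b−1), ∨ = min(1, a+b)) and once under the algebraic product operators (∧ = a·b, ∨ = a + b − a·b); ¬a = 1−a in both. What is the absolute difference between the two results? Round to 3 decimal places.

Under Łukasiewicz:
  ~β = 1 − 0.42 = 0.58
  β | γ = min(1, a+b) on (0.42, 0.10) = 0.52
  ~β & (β | γ) = max(0, a+b−1) on (0.58, 0.52) = 0.10
  δ | β = min(1, a+b) on (0.70, 0.42) = 1.00
  (δ | β) & δ = max(0, a+b−1) on (1.00, 0.70) = 0.70
  (~β & (β | γ)) | ((δ | β) & δ) = min(1, a+b) on (0.10, 0.70) = 0.80
  → value = 0.8000
Under algebraic product:
  ~β = 1 − 0.4200 = 0.5800
  β | γ = a + b − a·b on (0.4200, 0.1000) = 0.4780
  ~β & (β | γ) = a·b on (0.5800, 0.4780) = 0.2772
  δ | β = a + b − a·b on (0.7000, 0.4200) = 0.8260
  (δ | β) & δ = a·b on (0.8260, 0.7000) = 0.5782
  (~β & (β | γ)) | ((δ | β) & δ) = a + b − a·b on (0.2772, 0.5782) = 0.6951
  → value = 0.6951
|0.8000 − 0.6951| = 0.105

0.105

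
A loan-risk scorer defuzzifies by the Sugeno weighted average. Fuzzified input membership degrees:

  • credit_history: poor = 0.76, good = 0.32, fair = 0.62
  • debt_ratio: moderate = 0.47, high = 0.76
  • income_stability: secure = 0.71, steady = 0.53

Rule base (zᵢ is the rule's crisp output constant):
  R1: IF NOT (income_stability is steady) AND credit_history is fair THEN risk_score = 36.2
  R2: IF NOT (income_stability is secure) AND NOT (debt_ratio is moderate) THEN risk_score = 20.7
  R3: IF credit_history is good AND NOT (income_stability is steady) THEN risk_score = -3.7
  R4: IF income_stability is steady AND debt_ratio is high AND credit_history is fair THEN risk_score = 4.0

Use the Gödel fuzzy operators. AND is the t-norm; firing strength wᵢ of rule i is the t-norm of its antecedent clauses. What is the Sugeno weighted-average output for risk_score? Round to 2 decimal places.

14.88

R1 (z=36.2): ¬steady=1−0.53=0.47, fair=0.62; AND[min(a, b)] → w = 0.47
R2 (z=20.7): ¬secure=1−0.71=0.29, ¬moderate=1−0.47=0.53; AND[min(a, b)] → w = 0.29
R3 (z=-3.7): good=0.32, ¬steady=1−0.53=0.47; AND[min(a, b)] → w = 0.32
R4 (z=4.0): steady=0.53, high=0.76, fair=0.62; AND[min(a, b)] → w = 0.53
Weighted average = (0.47·36.2 + 0.29·20.7 + 0.32·-3.7 + 0.53·4.0) / (0.47 + 0.29 + 0.32 + 0.53)
  = 23.9530 / 1.6100 = 14.88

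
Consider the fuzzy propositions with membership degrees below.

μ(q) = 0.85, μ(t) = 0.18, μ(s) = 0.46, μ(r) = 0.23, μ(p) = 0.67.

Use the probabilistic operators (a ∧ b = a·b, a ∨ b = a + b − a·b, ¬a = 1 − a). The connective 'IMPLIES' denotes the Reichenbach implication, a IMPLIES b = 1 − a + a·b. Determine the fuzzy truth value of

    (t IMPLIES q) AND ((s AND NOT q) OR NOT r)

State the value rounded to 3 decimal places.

t IMPLIES q  [Reichenbach: 1 − a + a·b] with a=0.1800, b=0.8500 → 0.9730
NOT q = 1 − 0.8500 = 0.1500
s AND NOT q = a·b on (0.4600, 0.1500) = 0.0690
NOT r = 1 − 0.2300 = 0.7700
(s AND NOT q) OR NOT r = a + b − a·b on (0.0690, 0.7700) = 0.7859
(t IMPLIES q) AND ((s AND NOT q) OR NOT r) = a·b on (0.9730, 0.7859) = 0.7647

0.765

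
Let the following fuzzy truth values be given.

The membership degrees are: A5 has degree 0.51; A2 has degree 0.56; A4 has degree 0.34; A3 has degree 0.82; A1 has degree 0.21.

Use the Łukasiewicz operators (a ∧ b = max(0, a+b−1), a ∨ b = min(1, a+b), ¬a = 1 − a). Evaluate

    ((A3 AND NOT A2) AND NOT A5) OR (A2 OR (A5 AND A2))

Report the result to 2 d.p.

NOT A2 = 1 − 0.56 = 0.44
A3 AND NOT A2 = max(0, a+b−1) on (0.82, 0.44) = 0.26
NOT A5 = 1 − 0.51 = 0.49
(A3 AND NOT A2) AND NOT A5 = max(0, a+b−1) on (0.26, 0.49) = 0.00
A5 AND A2 = max(0, a+b−1) on (0.51, 0.56) = 0.07
A2 OR (A5 AND A2) = min(1, a+b) on (0.56, 0.07) = 0.63
((A3 AND NOT A2) AND NOT A5) OR (A2 OR (A5 AND A2)) = min(1, a+b) on (0.00, 0.63) = 0.63

0.63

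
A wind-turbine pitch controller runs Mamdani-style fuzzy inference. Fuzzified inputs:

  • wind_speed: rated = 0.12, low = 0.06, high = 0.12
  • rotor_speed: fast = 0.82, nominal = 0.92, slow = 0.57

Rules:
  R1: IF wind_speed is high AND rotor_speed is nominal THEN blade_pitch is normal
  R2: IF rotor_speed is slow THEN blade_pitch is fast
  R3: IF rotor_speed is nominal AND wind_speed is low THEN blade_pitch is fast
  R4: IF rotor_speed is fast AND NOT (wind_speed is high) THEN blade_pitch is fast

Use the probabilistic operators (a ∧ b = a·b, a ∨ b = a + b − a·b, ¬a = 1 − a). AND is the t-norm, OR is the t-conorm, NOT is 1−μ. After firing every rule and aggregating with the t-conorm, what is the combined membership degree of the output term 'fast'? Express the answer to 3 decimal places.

0.887

R1: high=0.12, nominal=0.92; AND[a·b] → w = 0.1104
R2: slow=0.57 → w = 0.5700
R3: nominal=0.92, low=0.06; AND[a·b] → w = 0.0552
R4: fast=0.82, ¬high=1−0.12=0.88; AND[a·b] → w = 0.7216
Rules with consequent 'fast': {R2, R3, R4} → strengths 0.5700, 0.0552, 0.7216
Aggregate via t-conorm [a + b − a·b]: 0.8869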